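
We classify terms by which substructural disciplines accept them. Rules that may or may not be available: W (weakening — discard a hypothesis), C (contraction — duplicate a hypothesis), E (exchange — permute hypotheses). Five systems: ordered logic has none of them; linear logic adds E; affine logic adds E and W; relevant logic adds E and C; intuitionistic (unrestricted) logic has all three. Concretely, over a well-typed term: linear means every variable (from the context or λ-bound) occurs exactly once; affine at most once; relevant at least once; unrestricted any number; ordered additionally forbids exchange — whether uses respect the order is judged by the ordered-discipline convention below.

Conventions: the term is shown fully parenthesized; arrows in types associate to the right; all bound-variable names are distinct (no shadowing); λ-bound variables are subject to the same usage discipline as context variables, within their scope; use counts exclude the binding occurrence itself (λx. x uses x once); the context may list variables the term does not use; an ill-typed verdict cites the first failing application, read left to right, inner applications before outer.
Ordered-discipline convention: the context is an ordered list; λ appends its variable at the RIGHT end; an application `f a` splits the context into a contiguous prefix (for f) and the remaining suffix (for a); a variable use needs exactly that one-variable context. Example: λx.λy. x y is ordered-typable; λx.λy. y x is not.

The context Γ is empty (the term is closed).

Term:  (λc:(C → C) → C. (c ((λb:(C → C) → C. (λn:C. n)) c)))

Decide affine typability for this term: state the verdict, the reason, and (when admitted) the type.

no — c ×2 used more than once (contraction)
counts: c [bound]: 2, b [bound]: 0, n [bound]: 1
order of uses: c, n, c
typing: well-typed at ((C → C) → C) → C
all disciplines: ordered ✗; linear ✗; affine ✗; relevant ✗; unrestricted ✓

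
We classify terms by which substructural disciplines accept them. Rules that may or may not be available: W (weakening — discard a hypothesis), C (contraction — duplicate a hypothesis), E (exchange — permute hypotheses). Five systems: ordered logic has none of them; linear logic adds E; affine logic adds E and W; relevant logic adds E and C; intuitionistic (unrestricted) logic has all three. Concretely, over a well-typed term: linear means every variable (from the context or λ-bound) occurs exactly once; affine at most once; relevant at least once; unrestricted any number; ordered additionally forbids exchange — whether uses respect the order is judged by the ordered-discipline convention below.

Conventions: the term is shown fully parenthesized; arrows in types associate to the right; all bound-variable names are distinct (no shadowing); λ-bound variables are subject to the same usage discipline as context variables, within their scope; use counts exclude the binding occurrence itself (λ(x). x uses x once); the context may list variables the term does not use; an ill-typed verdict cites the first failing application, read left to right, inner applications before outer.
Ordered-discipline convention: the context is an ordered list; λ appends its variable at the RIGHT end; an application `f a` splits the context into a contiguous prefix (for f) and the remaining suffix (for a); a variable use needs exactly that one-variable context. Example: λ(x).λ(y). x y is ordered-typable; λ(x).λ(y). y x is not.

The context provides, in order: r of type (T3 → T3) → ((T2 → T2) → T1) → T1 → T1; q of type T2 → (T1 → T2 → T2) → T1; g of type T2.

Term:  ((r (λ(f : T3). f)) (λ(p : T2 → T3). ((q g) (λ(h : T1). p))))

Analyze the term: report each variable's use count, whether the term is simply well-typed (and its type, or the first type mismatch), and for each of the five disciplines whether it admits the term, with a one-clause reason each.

counts: r ×1; q ×1; g ×1; f (λ-bound) ×1; p (λ-bound) ×1; h (λ-bound) ×0
order of uses: r, f, q, g, p
typing: ill-typed: an argument T1 → T2 → T3 mismatches the expected T1 → T2 → T2
ordered: ✗, the type mismatch rejects it
linear: ✗, not simply typable
affine: ✗, fails simple typing
relevant: ✗, a type mismatch blocks all five
unrestricted: ✗, the type mismatch rejects it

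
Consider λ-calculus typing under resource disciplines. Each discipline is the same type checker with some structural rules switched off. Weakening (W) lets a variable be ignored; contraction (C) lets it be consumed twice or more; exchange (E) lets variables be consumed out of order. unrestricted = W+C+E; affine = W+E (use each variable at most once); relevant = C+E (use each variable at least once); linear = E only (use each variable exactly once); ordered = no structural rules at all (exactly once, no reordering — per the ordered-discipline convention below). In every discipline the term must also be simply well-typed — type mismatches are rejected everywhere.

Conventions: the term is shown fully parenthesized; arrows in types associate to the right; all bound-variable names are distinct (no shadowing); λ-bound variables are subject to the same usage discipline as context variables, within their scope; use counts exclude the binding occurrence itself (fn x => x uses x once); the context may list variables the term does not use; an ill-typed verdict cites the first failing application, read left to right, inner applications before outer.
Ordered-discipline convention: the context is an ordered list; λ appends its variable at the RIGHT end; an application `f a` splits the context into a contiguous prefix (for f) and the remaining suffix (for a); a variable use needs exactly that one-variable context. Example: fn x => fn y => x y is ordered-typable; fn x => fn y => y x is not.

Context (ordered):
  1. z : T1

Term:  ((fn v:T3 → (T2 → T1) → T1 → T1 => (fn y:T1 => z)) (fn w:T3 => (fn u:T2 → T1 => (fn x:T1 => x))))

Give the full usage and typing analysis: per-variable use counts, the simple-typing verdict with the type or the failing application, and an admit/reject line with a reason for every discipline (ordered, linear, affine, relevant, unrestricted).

use counts: z: 1×, v [bound]: 0×, y [bound]: 0×, w [bound]: 0×, u [bound]: 0×, x [bound]: 1×
use order (left to right): z, x
typing: the term checks, with type T1 → T1
ordered ✗ (unused: v, y, w, u — weakening required)
linear ✗ (unused: v, y, w, u — weakening required)
affine ✓ (z, v, y, w, u, x: no repeats, contraction unneeded)
relevant ✗ (unused: v, y, w, u — weakening required)
unrestricted ✓ (type-checks (T1 → T1) and nothing is barred)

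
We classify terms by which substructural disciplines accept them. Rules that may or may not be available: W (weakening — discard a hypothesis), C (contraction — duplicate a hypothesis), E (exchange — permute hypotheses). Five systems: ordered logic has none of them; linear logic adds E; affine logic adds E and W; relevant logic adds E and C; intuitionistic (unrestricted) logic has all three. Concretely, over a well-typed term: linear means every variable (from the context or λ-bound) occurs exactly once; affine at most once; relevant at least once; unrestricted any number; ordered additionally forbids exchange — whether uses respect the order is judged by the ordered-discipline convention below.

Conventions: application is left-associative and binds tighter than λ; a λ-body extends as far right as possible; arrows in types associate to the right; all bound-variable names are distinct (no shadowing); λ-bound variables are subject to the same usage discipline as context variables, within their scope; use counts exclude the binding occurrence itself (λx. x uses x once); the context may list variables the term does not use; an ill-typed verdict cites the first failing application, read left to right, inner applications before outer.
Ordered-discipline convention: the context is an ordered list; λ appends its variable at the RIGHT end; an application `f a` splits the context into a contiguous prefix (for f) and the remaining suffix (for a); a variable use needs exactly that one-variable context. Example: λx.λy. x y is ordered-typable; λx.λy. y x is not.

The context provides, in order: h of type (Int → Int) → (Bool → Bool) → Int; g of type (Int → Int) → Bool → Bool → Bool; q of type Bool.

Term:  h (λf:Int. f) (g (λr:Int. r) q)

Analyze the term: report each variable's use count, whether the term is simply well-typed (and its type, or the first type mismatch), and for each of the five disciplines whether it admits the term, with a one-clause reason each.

counts: h: 1×, g: 1×, q: 1×, f [bound]: 1×, r [bound]: 1×
uses in reading order: h, f, g, r, q
typing: ✓ — Int
ordered: ✓, one use each (h, g, q, f, r); ordered split holds
linear: ✓, h, g, q, f, r: one use apiece
affine: ✓, no duplicate uses among h, g, q, f, r
relevant: ✓, at least one use each (h, g, q, f, r)
unrestricted: ✓, type-checks (Int) and nothing is barred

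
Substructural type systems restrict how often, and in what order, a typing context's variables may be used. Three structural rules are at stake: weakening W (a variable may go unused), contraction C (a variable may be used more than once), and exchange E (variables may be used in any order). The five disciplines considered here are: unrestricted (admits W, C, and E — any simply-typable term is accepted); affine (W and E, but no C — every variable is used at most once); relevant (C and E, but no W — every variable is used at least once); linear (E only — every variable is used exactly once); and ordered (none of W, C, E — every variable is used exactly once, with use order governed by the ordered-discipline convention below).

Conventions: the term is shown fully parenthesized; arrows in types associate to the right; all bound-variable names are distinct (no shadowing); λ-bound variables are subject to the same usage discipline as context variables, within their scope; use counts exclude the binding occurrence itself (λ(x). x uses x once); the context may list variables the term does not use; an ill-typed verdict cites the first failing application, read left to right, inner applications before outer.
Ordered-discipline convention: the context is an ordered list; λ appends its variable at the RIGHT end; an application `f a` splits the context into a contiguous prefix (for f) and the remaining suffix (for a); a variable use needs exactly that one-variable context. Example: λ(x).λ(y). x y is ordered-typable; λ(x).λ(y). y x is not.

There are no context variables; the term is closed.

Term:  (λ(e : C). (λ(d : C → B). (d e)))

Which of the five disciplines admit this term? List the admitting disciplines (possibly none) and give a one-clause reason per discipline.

accepted by: linear, affine, relevant, unrestricted
variable uses: e (bound) ×1; d (bound) ×1
order of uses: d, e
typing: ✓ — C → (C → B) → B
ordered: ✗, no ordered split (uses run d, e)
linear: ✓, each of e, d used exactly once
affine: ✓, at most one use each (e, d)
relevant: ✓, at least one use each (e, d)
unrestricted: ✓, type-checks (C → (C → B) → B) and nothing is barred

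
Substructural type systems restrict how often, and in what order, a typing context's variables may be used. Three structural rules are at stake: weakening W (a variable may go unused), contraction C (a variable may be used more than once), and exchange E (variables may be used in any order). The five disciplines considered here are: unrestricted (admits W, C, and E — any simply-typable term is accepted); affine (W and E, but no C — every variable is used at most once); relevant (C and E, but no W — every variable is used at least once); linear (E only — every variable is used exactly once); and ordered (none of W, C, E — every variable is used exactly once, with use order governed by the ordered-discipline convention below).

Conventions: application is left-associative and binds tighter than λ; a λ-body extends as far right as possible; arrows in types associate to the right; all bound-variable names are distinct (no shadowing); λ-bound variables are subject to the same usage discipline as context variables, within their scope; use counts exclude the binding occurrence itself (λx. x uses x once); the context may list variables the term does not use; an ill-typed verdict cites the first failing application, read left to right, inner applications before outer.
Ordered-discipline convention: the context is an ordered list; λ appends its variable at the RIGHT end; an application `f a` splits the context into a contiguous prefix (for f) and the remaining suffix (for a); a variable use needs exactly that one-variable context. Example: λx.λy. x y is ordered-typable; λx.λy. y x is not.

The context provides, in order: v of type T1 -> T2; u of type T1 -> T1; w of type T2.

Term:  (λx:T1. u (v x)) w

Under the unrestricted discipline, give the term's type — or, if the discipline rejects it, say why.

not well-typed under unrestricted — fails simple typing
use counts: v=1, u=1, w=1, x [bound]=1
order of uses: u, v, x, w
typing: ill-typed: argument of type T2 where T1 is required
across the five disciplines: ordered ✗ | linear ✗ | affine ✗ | relevant ✗ | unrestricted ✗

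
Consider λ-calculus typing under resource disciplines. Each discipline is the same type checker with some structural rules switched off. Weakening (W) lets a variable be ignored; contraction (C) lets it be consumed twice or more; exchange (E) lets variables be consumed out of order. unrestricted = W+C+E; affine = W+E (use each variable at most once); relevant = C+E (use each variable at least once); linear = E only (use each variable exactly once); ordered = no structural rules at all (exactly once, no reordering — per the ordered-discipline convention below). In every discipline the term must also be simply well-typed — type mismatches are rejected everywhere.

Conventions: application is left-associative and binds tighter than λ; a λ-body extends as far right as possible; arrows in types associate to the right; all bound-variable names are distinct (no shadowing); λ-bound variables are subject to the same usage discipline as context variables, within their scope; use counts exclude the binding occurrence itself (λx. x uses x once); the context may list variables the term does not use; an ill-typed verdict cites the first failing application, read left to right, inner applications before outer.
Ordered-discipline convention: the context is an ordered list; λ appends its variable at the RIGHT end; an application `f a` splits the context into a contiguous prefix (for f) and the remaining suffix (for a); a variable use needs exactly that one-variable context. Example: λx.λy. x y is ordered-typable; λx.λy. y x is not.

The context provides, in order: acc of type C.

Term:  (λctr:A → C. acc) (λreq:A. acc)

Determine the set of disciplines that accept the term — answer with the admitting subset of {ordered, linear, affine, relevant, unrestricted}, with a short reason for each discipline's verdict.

accepted by: unrestricted
usage: acc ×2, ctr (bound) ×0, req (bound) ×0
use order (left to right): acc, acc
typing: the term checks, with type C
ordered: ✗ — acc ×2 used more than once (contraction); unused: ctr, req — weakening required
linear: ✗ — acc ×2 used more than once (contraction); unused: ctr, req — weakening required
affine: ✗ — acc ×2 used more than once (contraction)
relevant: ✗ — unused: ctr, req — weakening required
unrestricted: ✓ — typability at C is all that's needed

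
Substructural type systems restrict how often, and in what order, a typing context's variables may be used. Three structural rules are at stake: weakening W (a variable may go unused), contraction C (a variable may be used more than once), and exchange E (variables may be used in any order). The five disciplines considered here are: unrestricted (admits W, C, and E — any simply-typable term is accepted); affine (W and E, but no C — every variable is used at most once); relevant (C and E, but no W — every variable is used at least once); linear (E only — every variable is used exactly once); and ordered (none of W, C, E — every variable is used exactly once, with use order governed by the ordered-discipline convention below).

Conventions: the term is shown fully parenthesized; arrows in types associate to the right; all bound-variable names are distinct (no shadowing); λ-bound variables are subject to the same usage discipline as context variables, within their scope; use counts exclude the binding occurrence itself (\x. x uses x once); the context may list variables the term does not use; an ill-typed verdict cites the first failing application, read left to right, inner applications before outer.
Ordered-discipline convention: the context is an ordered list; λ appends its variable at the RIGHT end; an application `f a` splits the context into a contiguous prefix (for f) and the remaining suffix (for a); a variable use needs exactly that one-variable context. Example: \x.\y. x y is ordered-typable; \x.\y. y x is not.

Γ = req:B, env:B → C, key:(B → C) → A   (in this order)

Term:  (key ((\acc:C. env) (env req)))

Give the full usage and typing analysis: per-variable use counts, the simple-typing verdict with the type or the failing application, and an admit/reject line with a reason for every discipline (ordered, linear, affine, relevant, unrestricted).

counts: req: 1, env: 2, key: 1, acc (bound): 0
order of uses: key, env, env, req
typing: ✓ — A
ordered ✗ (needs contraction — env ×2; unused: acc — weakening required)
linear ✗ (needs contraction — env ×2; unused: acc — weakening required)
affine ✗ (needs contraction — env ×2)
relevant ✗ (unused: acc — weakening required)
unrestricted ✓ (well-typed at A; no restrictions here)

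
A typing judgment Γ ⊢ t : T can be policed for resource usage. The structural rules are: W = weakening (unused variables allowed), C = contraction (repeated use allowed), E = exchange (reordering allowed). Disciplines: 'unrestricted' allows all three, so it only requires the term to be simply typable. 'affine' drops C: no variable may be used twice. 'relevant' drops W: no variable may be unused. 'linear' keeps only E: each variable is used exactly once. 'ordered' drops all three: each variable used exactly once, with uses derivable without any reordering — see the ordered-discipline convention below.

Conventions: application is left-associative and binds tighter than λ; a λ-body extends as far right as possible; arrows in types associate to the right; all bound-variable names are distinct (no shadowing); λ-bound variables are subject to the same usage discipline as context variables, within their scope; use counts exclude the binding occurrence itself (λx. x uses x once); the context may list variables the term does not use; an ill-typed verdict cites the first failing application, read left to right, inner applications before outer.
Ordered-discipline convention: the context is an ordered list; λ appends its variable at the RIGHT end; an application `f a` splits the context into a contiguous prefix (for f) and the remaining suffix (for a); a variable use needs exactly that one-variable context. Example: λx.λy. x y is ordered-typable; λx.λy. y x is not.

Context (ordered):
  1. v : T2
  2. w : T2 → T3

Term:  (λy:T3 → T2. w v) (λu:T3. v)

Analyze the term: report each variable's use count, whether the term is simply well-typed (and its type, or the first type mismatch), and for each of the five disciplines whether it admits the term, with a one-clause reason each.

use counts: v: 2×; w: 1×; y [bound]: 0×; u [bound]: 0×
left-to-right use order: w, v, v
typing: the term checks, with type T3
ordered: ✗ — v ×2 used more than once (contraction); needs weakening: y, u unused
linear: ✗ — v ×2 used more than once (contraction); needs weakening: y, u unused
affine: ✗ — v ×2 used more than once (contraction)
relevant: ✗ — needs weakening: y, u unused
unrestricted: ✓ — simply typable at T3; W, C, E all held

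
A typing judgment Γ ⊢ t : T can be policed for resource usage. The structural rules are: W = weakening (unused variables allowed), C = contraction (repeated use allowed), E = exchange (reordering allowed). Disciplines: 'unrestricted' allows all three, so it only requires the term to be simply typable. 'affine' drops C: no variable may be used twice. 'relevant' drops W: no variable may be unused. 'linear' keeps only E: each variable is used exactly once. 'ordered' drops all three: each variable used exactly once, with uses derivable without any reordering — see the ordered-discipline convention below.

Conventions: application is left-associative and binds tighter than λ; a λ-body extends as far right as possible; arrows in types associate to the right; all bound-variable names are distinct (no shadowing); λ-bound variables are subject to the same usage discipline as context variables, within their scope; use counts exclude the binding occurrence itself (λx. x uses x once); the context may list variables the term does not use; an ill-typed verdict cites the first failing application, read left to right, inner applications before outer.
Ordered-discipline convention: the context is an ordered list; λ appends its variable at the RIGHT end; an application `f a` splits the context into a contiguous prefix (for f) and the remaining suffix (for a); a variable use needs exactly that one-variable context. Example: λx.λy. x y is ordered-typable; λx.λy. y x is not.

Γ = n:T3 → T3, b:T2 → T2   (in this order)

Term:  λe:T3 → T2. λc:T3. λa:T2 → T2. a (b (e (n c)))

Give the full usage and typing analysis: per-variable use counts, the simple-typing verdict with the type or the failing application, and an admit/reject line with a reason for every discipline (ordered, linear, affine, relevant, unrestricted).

use counts: n ×1, b ×1, e [bound] ×1, c [bound] ×1, a [bound] ×1
uses in reading order: a, b, e, n, c
typing: ✓ — (T3 → T2) → T3 → (T2 → T2) → T2
ordered ✗ (no ordered split (uses run a, b, e, n, c))
linear ✓ (single use per variable (n, b, e, c, a))
affine ✓ (no duplicate uses among n, b, e, c, a)
relevant ✓ (none of n, b, e, c, a goes unused)
unrestricted ✓ (type-checks ((T3 → T2) → T3 → (T2 → T2) → T2) and nothing is barred)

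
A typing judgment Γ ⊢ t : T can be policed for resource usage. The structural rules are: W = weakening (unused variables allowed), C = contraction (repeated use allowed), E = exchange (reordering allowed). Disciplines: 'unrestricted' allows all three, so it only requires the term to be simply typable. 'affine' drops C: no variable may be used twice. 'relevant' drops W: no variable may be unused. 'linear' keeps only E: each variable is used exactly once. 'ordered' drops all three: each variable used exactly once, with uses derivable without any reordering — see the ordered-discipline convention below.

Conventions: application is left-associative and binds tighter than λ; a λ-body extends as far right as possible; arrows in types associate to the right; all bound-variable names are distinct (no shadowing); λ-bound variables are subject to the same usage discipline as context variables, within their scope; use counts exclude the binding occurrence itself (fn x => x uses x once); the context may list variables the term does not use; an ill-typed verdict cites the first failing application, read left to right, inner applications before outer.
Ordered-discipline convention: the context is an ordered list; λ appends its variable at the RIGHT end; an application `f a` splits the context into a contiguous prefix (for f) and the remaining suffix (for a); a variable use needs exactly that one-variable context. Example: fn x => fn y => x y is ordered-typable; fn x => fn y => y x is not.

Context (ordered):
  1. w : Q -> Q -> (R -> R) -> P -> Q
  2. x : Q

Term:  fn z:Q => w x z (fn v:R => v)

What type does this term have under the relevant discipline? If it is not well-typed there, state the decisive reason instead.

term : Q -> P -> Q
counts: w ×1, x ×1, z [bound] ×1, v [bound] ×1
use order (left to right): w, x, z, v
typing: well-typed — term : Q -> P -> Q
per-discipline verdicts: ordered ✓ · linear ✓ · affine ✓ · relevant ✓ · unrestricted ✓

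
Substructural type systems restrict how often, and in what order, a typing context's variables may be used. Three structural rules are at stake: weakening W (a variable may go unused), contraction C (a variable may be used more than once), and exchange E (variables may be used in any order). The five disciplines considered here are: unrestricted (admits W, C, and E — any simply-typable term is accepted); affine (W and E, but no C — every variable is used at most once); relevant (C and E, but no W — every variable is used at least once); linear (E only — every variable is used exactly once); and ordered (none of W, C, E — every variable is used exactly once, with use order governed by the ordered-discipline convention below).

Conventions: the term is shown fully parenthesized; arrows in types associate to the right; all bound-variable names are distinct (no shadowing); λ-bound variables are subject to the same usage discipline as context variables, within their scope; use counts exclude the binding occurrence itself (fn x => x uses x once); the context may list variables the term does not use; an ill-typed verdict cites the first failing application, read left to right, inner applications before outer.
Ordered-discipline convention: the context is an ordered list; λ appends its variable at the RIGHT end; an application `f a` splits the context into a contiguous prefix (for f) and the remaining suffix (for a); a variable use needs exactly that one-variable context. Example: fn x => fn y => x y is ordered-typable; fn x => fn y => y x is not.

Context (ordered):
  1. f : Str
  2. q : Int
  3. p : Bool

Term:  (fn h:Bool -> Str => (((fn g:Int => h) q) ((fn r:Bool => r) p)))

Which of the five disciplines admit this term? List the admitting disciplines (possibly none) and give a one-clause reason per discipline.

admitted by: affine, unrestricted
use counts: f: 0, q: 1, p: 1, h (λ-bound): 1, g (λ-bound): 0, r (λ-bound): 1
use order (left to right): h, q, r, p
typing: well-typed at (Bool -> Str) -> Str
ordered ✗ (f, g left unused)
linear ✗ (f, g left unused)
affine ✓ (at most one use each (f, q, p, h, g, r))
relevant ✗ (f, g left unused)
unrestricted ✓ (simply typable at (Bool -> Str) -> Str; W, C, E all held)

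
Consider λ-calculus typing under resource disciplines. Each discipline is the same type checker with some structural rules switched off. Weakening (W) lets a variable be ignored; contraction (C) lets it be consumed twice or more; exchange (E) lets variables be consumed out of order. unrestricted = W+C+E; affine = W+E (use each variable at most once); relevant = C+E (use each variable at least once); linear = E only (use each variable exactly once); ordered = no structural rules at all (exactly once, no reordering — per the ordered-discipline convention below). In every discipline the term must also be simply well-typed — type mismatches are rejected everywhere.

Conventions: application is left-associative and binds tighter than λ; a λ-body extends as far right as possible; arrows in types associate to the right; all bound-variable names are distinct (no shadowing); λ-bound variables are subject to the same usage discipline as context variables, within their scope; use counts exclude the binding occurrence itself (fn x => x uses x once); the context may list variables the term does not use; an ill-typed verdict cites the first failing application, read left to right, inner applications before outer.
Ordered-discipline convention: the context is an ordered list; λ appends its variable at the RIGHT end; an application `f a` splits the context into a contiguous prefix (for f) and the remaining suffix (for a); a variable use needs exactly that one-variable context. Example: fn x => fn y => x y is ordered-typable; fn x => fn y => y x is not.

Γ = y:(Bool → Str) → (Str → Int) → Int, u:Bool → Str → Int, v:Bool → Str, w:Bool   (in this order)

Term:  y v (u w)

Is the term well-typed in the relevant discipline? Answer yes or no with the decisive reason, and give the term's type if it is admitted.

yes — at least one use each (y, u, v, w); term : Int
counts: y ×1, u ×1, v ×1, w ×1
use order (left to right): y, v, u, w
typing: well-typed — term : Int
across the five disciplines: ordered ✗, linear ✓, affine ✓, relevant ✓, unrestricted ✓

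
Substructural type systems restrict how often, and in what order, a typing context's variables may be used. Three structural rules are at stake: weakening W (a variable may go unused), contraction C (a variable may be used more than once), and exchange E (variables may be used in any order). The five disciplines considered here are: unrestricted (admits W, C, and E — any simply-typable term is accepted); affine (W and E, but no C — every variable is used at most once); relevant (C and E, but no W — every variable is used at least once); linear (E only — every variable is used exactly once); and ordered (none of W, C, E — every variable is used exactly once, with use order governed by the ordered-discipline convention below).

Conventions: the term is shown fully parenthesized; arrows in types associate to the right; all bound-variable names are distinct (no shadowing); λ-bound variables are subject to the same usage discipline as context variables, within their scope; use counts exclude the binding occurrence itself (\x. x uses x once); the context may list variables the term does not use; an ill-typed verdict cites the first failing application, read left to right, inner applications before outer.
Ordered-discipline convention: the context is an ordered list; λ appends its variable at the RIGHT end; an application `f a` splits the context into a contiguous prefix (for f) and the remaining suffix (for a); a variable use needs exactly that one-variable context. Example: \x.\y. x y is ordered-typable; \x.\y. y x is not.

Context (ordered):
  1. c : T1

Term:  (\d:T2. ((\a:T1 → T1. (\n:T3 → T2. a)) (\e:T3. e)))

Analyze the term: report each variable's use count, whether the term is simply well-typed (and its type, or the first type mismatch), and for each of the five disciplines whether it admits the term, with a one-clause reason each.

counts: c=0; d [bound]=0; a [bound]=1; n [bound]=0; e [bound]=1
use order (left to right): a, e
typing: ill-typed: a function awaiting T1 → T1 gets T3 → T3
ordered ✗ (the type mismatch rejects it)
linear ✗ (not simply typable)
affine ✗ (fails simple typing)
relevant ✗ (a type mismatch blocks all five)
unrestricted ✗ (the type mismatch rejects it)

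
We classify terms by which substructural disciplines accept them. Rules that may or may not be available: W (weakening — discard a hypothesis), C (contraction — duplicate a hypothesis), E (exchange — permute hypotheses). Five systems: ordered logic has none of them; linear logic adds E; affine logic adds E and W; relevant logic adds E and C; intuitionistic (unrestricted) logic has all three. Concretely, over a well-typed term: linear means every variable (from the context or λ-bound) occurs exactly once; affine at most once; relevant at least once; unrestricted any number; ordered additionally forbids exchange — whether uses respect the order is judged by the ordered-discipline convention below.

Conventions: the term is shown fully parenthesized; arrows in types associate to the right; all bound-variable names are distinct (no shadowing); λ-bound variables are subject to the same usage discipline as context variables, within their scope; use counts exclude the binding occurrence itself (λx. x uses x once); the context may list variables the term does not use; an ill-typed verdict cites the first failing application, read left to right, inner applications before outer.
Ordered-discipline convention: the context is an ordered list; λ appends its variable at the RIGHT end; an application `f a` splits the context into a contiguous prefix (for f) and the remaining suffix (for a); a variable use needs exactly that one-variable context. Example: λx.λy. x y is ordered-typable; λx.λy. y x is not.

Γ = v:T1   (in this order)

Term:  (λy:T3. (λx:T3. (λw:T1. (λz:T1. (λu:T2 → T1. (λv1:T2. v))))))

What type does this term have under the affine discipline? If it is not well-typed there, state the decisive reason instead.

term : T3 → T3 → T1 → T1 → (T2 → T1) → T2 → T1
use counts: v: 1×; y [bound]: 0×; x [bound]: 0×; w [bound]: 0×; z [bound]: 0×; u [bound]: 0×; v1 [bound]: 0×
left-to-right use order: v
typing: well-typed at T3 → T3 → T1 → T1 → (T2 → T1) → T2 → T1
all disciplines: ordered ✗; linear ✗; affine ✓; relevant ✗; unrestricted ✓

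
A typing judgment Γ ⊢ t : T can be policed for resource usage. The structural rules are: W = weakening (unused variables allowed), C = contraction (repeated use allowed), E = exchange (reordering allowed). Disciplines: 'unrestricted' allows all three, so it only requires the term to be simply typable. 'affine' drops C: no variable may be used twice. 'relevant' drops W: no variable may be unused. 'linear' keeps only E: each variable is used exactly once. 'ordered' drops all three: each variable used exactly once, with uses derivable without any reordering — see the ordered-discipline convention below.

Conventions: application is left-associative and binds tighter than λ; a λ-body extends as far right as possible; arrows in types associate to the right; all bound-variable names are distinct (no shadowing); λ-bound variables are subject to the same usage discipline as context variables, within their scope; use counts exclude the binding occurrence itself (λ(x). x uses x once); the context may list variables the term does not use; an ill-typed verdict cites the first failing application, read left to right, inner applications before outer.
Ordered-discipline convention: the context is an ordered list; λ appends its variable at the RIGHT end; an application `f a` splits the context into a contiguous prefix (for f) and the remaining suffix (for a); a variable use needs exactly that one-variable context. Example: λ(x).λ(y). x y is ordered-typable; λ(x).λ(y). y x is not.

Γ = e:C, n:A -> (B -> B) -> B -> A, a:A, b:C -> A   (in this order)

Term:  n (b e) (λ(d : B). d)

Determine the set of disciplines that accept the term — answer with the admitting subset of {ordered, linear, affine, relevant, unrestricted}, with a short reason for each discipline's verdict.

admitting disciplines: affine, unrestricted
counts: e: 1×; n: 1×; a: 0×; b: 1×; d (λ-bound): 1×
left-to-right use order: n, b, e, d
typing: well-typed — term : B -> A
ordered: ✗ — unused: a — weakening required
linear: ✗ — unused: a — weakening required
affine: ✓ — at most one use each (e, n, a, b, d)
relevant: ✗ — unused: a — weakening required
unrestricted: ✓ — type-checks (B -> A) and nothing is barred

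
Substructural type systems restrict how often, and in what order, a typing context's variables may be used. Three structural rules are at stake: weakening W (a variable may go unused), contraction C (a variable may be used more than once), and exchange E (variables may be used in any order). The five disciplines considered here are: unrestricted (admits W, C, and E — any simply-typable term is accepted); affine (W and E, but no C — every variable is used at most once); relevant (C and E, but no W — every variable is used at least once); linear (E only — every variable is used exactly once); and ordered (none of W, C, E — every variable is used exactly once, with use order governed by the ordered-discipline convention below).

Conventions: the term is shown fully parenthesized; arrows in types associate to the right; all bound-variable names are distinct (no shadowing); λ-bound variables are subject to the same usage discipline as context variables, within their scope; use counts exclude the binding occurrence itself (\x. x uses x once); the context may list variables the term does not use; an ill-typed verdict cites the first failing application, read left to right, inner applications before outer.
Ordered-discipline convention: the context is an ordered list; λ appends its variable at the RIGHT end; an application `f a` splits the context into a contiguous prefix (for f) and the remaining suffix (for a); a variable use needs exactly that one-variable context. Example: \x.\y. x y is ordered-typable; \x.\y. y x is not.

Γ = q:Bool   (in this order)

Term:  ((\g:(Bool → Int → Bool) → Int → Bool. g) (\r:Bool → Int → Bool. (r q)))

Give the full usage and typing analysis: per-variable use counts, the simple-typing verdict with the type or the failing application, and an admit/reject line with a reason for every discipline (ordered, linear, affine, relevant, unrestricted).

counts: q ×1, g [bound] ×1, r [bound] ×1
left-to-right use order: g, r, q
typing: the term checks, with type (Bool → Int → Bool) → Int → Bool
ordered: ✗, use order g, r, q needs exchange
linear: ✓, each of q, g, r used exactly once
affine: ✓, q, g, r: no repeats, contraction unneeded
relevant: ✓, q, g, r: all used, weakening unneeded
unrestricted: ✓, typability at (Bool → Int → Bool) → Int → Bool is all that's needed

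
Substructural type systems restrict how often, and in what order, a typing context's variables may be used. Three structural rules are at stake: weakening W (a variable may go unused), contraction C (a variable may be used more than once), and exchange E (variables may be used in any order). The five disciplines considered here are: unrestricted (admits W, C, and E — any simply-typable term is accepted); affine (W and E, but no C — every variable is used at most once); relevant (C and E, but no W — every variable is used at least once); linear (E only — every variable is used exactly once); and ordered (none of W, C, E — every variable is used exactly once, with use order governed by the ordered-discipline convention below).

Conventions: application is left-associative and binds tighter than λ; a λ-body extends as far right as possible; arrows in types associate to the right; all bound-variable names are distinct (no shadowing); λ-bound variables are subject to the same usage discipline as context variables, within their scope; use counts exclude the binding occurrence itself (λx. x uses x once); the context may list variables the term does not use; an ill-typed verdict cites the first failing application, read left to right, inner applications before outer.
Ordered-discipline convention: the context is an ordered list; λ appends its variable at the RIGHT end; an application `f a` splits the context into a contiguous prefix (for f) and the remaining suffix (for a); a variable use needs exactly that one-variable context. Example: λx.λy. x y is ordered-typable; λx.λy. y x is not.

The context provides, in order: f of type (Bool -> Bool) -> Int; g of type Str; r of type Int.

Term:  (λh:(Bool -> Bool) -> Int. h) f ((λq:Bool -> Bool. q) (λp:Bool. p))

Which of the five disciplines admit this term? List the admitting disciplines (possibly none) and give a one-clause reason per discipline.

admitted in: affine, unrestricted
counts: f: 1, g: 0, r: 0, h [bound]: 1, q [bound]: 1, p [bound]: 1
use order (left to right): h, f, q, p
typing: the term checks, with type Int
ordered: ✗ — needs weakening: g, r unused
linear: ✗ — needs weakening: g, r unused
affine: ✓ — none of f, g, r, h, q, p used more than once
relevant: ✗ — needs weakening: g, r unused
unrestricted: ✓ — type-checks (Int) and nothing is barred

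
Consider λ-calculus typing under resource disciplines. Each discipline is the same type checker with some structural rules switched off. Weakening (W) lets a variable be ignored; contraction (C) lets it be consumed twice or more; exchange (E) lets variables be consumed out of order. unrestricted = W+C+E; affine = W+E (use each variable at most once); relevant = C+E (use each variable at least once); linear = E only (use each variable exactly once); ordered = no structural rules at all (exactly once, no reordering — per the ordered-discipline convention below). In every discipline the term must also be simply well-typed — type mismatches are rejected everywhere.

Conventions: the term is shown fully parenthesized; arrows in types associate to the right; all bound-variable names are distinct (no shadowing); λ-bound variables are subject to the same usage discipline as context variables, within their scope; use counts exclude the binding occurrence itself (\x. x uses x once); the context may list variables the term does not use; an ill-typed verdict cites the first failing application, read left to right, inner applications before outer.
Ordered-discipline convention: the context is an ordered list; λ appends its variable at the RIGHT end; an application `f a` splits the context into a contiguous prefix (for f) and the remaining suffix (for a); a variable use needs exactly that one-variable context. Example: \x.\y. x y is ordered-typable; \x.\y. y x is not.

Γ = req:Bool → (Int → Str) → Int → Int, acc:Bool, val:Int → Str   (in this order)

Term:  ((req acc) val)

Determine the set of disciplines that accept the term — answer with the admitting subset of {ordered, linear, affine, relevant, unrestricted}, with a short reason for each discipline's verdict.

accepted by: ordered, linear, affine, relevant, unrestricted
variable uses: req ×1; acc ×1; val ×1
order of uses: req, acc, val
typing: ✓ — Int → Int
ordered ✓ (one use each (req, acc, val); ordered split holds)
linear ✓ (req, acc, val: one use apiece)
affine ✓ (at most one use each (req, acc, val))
relevant ✓ (req, acc, val: all used, weakening unneeded)
unrestricted ✓ (typability at Int → Int is all that's needed)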